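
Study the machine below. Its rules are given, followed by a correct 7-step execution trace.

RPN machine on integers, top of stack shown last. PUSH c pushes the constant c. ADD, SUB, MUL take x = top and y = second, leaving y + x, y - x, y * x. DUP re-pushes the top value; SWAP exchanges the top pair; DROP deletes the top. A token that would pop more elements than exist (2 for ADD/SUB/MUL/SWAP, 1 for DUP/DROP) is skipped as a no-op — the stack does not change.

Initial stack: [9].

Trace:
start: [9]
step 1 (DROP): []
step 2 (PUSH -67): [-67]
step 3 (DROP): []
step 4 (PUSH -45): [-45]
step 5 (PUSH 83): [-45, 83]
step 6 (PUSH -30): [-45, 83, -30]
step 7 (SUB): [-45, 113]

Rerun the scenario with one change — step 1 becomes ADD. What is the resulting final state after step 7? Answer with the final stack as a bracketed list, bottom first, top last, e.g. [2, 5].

[9, -45, 113]

(re-executing from step 1 with the substitution; state before step 1: [9])
step 1 (ADD): [9]
step 2 (PUSH -67): [9, -67]
step 3 (DROP): [9]
step 4 (PUSH -45): [9, -45]
step 5 (PUSH 83): [9, -45, 83]
step 6 (PUSH -30): [9, -45, 83, -30]
step 7 (SUB): [9, -45, 113]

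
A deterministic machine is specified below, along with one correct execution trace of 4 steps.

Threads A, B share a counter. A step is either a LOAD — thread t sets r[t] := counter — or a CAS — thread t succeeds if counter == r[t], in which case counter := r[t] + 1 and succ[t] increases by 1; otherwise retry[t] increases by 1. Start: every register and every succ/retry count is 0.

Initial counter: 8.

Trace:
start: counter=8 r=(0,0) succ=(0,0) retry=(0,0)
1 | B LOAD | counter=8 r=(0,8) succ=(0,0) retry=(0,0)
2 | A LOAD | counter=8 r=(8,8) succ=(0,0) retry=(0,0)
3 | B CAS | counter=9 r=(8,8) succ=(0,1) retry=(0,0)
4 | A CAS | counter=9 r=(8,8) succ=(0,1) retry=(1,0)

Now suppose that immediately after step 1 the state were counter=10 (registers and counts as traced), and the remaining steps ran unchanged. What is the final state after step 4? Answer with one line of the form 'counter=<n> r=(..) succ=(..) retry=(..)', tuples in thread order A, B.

counter=11 r=(10,8) succ=(1,0) retry=(0,1)

state after step 1 := counter=10 r=(0,8) succ=(0,0) retry=(0,0)
2 | A LOAD | counter=10 r=(10,8) succ=(0,0) retry=(0,0)
3 | B CAS | counter=10 r=(10,8) succ=(0,0) retry=(0,1)
4 | A CAS | counter=11 r=(10,8) succ=(1,0) retry=(0,1)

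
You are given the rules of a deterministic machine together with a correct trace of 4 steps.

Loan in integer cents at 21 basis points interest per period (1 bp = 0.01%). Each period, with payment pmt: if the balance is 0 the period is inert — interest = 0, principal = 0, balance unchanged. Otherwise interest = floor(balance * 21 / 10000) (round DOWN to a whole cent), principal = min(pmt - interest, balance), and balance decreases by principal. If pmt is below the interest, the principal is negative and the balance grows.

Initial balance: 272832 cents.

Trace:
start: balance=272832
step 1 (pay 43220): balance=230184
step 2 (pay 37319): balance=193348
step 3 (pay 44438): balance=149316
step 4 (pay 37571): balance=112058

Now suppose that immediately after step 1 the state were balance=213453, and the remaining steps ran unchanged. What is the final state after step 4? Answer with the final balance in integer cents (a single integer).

95221

state after step 1 := balance=213453
step 2 (pay 37319): balance=176582
step 3 (pay 44438): balance=132514
step 4 (pay 37571): balance=95221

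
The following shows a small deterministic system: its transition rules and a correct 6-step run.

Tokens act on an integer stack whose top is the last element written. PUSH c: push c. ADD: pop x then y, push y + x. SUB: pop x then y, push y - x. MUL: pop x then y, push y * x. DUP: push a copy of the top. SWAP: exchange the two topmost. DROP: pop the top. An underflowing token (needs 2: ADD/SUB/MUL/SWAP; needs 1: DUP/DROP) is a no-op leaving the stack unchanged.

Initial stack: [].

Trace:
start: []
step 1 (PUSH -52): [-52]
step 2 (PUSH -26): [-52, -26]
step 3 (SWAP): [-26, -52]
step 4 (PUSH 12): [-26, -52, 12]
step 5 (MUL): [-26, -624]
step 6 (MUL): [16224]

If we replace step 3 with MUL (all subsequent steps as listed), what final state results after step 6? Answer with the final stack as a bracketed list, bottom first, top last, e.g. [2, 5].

(re-executing from step 3 with the substitution; state before step 3: [-52, -26])
step 3 (MUL): [1352]
step 4 (PUSH 12): [1352, 12]
step 5 (MUL): [16224]
step 6 (MUL): [16224]

[16224]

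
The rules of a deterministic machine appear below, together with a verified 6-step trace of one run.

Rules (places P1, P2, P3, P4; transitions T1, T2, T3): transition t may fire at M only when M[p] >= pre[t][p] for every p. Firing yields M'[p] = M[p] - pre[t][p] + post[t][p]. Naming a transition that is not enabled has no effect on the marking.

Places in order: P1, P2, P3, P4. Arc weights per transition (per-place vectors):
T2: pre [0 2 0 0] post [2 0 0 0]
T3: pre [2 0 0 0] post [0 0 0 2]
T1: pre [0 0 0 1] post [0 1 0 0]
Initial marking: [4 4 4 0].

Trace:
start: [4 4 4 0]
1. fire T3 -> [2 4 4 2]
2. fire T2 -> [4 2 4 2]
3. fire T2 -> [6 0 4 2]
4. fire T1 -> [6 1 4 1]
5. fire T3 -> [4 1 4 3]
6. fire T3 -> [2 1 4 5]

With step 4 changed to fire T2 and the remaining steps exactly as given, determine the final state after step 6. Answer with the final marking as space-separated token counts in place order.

(re-executing from step 4 with the substitution; state before step 4: [6 0 4 2])
4. fire T2 -> [6 0 4 2]
5. fire T3 -> [4 0 4 4]
6. fire T3 -> [2 0 4 6]

2 0 4 6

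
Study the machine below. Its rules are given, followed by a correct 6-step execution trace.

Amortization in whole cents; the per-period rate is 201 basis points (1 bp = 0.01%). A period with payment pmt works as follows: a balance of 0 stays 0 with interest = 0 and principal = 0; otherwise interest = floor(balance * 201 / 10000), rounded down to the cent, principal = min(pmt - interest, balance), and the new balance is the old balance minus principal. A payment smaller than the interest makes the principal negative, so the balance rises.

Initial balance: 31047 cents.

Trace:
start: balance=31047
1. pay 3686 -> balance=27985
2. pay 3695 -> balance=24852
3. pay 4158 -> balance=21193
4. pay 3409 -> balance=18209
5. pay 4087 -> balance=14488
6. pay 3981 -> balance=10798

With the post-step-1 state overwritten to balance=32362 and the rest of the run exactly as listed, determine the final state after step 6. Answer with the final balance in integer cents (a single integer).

15633

state after step 1 := balance=32362
2. pay 3695 -> balance=29317
3. pay 4158 -> balance=25748
4. pay 3409 -> balance=22856
5. pay 4087 -> balance=19228
6. pay 3981 -> balance=15633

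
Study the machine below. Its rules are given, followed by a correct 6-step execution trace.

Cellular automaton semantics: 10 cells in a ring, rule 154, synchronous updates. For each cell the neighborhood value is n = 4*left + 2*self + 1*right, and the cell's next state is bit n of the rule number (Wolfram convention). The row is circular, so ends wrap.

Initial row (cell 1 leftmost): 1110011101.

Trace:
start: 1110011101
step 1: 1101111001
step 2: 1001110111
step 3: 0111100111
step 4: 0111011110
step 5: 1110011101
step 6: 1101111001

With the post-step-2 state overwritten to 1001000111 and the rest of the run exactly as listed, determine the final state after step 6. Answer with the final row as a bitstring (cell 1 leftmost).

state after step 2 := 1001000111
step 3: 0110101111
step 4: 0100001110
step 5: 1010011101
step 6: 0001111001

0001111001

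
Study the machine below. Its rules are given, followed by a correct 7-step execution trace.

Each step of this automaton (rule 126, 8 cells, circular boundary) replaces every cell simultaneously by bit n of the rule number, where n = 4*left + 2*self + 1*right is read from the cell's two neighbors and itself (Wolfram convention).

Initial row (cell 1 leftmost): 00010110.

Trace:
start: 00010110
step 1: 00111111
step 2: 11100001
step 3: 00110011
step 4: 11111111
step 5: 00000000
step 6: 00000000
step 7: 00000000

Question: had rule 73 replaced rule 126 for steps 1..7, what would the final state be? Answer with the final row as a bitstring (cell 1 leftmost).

11000110

(re-executing steps 1..7 under rule 73; state before step 1: 00010110)
step 1: 11000110
step 2: 11010110
step 3: 11000110
step 4: 11010110
step 5: 11000110
step 6: 11010110
step 7: 11000110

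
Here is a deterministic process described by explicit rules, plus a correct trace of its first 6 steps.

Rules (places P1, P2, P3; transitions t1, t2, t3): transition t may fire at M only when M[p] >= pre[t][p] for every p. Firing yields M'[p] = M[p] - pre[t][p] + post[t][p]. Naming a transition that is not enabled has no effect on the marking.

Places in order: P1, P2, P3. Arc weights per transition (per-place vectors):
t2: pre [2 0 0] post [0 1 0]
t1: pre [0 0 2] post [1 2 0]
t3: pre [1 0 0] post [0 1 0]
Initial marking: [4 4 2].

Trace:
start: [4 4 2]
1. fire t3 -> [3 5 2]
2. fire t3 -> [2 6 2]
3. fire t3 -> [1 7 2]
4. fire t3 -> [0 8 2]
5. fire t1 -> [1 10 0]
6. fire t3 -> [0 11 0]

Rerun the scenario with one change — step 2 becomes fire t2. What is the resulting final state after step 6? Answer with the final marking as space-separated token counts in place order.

0 10 0

(re-executing from step 2 with the substitution; state before step 2: [3 5 2])
2. fire t2 -> [1 6 2]
3. fire t3 -> [0 7 2]
4. fire t3 -> [0 7 2]
5. fire t1 -> [1 9 0]
6. fire t3 -> [0 10 0]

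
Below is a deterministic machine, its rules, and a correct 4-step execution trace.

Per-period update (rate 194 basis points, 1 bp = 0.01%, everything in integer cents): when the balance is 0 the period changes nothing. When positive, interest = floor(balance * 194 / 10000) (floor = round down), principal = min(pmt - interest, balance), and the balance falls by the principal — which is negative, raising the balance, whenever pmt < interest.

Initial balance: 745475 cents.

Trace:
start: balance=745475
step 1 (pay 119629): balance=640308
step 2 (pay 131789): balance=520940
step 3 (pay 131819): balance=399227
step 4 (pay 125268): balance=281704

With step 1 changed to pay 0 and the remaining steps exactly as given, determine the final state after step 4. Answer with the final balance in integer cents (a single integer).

408431

(re-executing from step 1 with the substitution; state before step 1: balance=745475)
step 1 (pay 0): balance=759937
step 2 (pay 131789): balance=642890
step 3 (pay 131819): balance=523543
step 4 (pay 125268): balance=408431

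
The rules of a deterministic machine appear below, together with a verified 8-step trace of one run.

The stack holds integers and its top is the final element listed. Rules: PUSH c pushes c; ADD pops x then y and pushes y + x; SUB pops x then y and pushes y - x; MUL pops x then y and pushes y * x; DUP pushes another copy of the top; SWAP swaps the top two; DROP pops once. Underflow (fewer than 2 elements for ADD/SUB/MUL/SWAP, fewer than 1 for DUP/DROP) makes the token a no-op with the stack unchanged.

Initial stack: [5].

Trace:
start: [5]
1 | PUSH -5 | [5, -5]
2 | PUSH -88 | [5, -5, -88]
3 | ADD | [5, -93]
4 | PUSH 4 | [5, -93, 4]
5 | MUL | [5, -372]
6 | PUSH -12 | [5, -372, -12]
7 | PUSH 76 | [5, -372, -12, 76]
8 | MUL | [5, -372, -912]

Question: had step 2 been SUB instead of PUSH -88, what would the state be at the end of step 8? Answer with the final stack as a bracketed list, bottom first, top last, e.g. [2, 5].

(re-executing from step 2 with the substitution; state before step 2: [5, -5])
2 | SUB | [10]
3 | ADD | [10]
4 | PUSH 4 | [10, 4]
5 | MUL | [40]
6 | PUSH -12 | [40, -12]
7 | PUSH 76 | [40, -12, 76]
8 | MUL | [40, -912]

[40, -912]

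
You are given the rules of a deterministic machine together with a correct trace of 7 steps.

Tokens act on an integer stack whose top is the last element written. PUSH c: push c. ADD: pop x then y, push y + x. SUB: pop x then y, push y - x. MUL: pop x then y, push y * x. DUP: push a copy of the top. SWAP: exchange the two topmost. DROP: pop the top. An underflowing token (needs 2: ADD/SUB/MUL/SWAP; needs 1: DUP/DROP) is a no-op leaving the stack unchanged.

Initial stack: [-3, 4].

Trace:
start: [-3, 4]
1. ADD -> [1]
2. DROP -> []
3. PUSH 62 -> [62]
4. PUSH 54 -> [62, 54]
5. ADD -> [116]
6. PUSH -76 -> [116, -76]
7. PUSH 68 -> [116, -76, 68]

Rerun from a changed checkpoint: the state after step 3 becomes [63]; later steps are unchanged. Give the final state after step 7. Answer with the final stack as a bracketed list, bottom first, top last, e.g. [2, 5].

state after step 3 := [63]
4. PUSH 54 -> [63, 54]
5. ADD -> [117]
6. PUSH -76 -> [117, -76]
7. PUSH 68 -> [117, -76, 68]

[117, -76, 68]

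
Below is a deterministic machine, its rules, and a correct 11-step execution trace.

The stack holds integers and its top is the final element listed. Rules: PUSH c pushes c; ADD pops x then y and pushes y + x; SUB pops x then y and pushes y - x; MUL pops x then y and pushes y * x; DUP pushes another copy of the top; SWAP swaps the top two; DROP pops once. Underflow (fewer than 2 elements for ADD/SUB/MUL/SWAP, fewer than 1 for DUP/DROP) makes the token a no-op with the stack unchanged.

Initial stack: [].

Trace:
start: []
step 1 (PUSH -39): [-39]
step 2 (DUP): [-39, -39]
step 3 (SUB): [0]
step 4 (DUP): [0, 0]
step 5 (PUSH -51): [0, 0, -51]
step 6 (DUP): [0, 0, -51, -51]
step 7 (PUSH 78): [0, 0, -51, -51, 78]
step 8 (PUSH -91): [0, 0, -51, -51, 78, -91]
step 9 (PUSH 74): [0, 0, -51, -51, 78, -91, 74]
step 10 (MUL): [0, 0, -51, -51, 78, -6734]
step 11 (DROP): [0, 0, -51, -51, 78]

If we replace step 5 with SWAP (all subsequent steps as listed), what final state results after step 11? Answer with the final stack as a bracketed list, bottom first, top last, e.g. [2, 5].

[0, 0, 0, 78]

(re-executing from step 5 with the substitution; state before step 5: [0, 0])
step 5 (SWAP): [0, 0]
step 6 (DUP): [0, 0, 0]
step 7 (PUSH 78): [0, 0, 0, 78]
step 8 (PUSH -91): [0, 0, 0, 78, -91]
step 9 (PUSH 74): [0, 0, 0, 78, -91, 74]
step 10 (MUL): [0, 0, 0, 78, -6734]
step 11 (DROP): [0, 0, 0, 78]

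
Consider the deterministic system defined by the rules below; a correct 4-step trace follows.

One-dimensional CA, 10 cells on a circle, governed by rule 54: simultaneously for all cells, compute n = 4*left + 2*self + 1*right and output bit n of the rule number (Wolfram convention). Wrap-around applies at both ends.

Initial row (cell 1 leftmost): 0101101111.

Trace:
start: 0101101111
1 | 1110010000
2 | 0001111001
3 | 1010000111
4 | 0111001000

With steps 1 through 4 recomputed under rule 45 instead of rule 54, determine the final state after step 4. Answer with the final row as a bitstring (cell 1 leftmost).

(re-executing steps 1..4 under rule 45; state before step 1: 0101101111)
1 | 1111011000
2 | 1000110010
3 | 1010100011
4 | 0111101010

0111101010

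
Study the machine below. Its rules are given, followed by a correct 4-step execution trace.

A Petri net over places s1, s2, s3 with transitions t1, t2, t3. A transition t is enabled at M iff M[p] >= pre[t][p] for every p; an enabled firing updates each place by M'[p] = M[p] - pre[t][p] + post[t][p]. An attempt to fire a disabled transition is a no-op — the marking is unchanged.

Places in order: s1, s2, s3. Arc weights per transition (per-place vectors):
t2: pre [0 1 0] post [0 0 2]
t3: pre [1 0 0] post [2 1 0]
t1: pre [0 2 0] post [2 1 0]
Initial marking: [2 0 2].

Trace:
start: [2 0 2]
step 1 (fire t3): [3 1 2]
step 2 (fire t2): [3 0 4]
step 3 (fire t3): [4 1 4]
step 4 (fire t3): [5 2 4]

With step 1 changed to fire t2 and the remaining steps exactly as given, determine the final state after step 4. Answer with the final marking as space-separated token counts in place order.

(re-executing from step 1 with the substitution; state before step 1: [2 0 2])
step 1 (fire t2): [2 0 2]
step 2 (fire t2): [2 0 2]
step 3 (fire t3): [3 1 2]
step 4 (fire t3): [4 2 2]

4 2 2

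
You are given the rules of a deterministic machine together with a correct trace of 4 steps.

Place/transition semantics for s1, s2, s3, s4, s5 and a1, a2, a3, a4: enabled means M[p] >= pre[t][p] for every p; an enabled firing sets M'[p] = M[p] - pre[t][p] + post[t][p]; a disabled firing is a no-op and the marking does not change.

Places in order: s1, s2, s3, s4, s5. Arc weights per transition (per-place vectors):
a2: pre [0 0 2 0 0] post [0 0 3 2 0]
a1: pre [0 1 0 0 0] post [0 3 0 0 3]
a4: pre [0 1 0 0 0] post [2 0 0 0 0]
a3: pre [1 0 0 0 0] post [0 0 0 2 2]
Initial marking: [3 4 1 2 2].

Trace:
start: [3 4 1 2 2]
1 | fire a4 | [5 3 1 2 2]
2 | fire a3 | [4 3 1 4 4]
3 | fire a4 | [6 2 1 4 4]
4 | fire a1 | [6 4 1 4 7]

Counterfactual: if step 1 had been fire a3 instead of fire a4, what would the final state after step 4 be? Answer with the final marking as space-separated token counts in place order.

(re-executing from step 1 with the substitution; state before step 1: [3 4 1 2 2])
1 | fire a3 | [2 4 1 4 4]
2 | fire a3 | [1 4 1 6 6]
3 | fire a4 | [3 3 1 6 6]
4 | fire a1 | [3 5 1 6 9]

3 5 1 6 9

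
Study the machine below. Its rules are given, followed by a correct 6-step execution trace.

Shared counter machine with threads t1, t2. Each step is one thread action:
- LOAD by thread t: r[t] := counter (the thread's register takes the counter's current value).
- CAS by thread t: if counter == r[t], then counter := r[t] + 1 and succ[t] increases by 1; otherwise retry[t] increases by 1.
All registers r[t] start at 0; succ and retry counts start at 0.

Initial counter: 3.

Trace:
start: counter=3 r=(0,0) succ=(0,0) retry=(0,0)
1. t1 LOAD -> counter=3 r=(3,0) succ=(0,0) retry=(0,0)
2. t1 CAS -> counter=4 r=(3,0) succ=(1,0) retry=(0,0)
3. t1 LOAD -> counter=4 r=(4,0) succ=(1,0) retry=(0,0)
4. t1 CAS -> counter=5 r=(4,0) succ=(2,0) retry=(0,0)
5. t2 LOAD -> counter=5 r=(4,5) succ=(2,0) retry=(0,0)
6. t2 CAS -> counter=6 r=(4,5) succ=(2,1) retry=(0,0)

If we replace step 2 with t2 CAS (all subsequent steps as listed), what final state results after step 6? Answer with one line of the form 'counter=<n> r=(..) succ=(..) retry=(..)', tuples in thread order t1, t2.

(re-executing from step 2 with the substitution; state before step 2: counter=3 r=(3,0) succ=(0,0) retry=(0,0))
2. t2 CAS -> counter=3 r=(3,0) succ=(0,0) retry=(0,1)
3. t1 LOAD -> counter=3 r=(3,0) succ=(0,0) retry=(0,1)
4. t1 CAS -> counter=4 r=(3,0) succ=(1,0) retry=(0,1)
5. t2 LOAD -> counter=4 r=(3,4) succ=(1,0) retry=(0,1)
6. t2 CAS -> counter=5 r=(3,4) succ=(1,1) retry=(0,1)

counter=5 r=(3,4) succ=(1,1) retry=(0,1)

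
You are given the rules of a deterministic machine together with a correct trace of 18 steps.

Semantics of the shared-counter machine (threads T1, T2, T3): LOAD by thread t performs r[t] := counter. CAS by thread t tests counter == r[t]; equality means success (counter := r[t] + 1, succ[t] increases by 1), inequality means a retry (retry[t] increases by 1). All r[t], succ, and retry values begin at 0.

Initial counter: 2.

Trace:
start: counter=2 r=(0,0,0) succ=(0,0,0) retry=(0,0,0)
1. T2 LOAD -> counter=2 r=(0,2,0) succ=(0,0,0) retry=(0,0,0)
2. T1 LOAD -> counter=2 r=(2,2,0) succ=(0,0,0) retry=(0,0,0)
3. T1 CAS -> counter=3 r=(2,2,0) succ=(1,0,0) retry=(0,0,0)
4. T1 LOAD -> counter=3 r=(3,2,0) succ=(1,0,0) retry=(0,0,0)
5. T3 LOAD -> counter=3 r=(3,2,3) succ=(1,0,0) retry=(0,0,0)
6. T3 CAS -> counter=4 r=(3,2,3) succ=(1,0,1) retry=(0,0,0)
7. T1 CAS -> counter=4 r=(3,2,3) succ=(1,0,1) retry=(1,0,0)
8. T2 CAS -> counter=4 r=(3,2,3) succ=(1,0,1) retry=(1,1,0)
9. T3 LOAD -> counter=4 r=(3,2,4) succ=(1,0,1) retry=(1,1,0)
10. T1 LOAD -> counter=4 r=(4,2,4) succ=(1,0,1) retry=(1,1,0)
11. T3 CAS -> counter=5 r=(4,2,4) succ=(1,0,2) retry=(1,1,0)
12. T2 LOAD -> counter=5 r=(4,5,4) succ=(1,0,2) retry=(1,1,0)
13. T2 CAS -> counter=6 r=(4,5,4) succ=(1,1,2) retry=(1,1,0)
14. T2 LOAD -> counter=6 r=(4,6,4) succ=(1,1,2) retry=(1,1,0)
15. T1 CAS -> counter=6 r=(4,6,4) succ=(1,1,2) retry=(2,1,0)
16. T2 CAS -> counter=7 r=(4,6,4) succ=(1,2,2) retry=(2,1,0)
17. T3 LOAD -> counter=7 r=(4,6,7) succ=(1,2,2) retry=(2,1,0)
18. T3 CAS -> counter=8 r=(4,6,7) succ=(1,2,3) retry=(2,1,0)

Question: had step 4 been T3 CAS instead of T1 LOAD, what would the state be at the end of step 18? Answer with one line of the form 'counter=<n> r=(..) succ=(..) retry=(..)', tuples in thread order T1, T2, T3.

counter=8 r=(4,6,7) succ=(1,2,3) retry=(2,1,1)

(re-executing from step 4 with the substitution; state before step 4: counter=3 r=(2,2,0) succ=(1,0,0) retry=(0,0,0))
4. T3 CAS -> counter=3 r=(2,2,0) succ=(1,0,0) retry=(0,0,1)
5. T3 LOAD -> counter=3 r=(2,2,3) succ=(1,0,0) retry=(0,0,1)
6. T3 CAS -> counter=4 r=(2,2,3) succ=(1,0,1) retry=(0,0,1)
7. T1 CAS -> counter=4 r=(2,2,3) succ=(1,0,1) retry=(1,0,1)
8. T2 CAS -> counter=4 r=(2,2,3) succ=(1,0,1) retry=(1,1,1)
9. T3 LOAD -> counter=4 r=(2,2,4) succ=(1,0,1) retry=(1,1,1)
10. T1 LOAD -> counter=4 r=(4,2,4) succ=(1,0,1) retry=(1,1,1)
11. T3 CAS -> counter=5 r=(4,2,4) succ=(1,0,2) retry=(1,1,1)
12. T2 LOAD -> counter=5 r=(4,5,4) succ=(1,0,2) retry=(1,1,1)
13. T2 CAS -> counter=6 r=(4,5,4) succ=(1,1,2) retry=(1,1,1)
14. T2 LOAD -> counter=6 r=(4,6,4) succ=(1,1,2) retry=(1,1,1)
15. T1 CAS -> counter=6 r=(4,6,4) succ=(1,1,2) retry=(2,1,1)
16. T2 CAS -> counter=7 r=(4,6,4) succ=(1,2,2) retry=(2,1,1)
17. T3 LOAD -> counter=7 r=(4,6,7) succ=(1,2,2) retry=(2,1,1)
18. T3 CAS -> counter=8 r=(4,6,7) succ=(1,2,3) retry=(2,1,1)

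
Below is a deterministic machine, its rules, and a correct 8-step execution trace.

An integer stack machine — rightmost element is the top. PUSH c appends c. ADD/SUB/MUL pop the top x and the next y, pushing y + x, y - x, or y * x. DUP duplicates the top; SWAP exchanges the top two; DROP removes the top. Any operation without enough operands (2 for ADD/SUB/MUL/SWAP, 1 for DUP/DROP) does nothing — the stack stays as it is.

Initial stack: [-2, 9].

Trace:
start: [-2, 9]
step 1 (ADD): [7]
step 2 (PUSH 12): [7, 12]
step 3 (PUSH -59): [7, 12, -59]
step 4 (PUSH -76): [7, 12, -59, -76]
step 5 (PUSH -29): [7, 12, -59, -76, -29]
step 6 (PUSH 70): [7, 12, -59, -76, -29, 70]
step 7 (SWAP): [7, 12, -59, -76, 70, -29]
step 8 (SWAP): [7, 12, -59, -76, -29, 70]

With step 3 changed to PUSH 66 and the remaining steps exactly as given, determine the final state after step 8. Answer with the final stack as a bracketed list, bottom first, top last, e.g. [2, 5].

[7, 12, 66, -76, -29, 70]

(re-executing from step 3 with the substitution; state before step 3: [7, 12])
step 3 (PUSH 66): [7, 12, 66]
step 4 (PUSH -76): [7, 12, 66, -76]
step 5 (PUSH -29): [7, 12, 66, -76, -29]
step 6 (PUSH 70): [7, 12, 66, -76, -29, 70]
step 7 (SWAP): [7, 12, 66, -76, 70, -29]
step 8 (SWAP): [7, 12, 66, -76, -29, 70]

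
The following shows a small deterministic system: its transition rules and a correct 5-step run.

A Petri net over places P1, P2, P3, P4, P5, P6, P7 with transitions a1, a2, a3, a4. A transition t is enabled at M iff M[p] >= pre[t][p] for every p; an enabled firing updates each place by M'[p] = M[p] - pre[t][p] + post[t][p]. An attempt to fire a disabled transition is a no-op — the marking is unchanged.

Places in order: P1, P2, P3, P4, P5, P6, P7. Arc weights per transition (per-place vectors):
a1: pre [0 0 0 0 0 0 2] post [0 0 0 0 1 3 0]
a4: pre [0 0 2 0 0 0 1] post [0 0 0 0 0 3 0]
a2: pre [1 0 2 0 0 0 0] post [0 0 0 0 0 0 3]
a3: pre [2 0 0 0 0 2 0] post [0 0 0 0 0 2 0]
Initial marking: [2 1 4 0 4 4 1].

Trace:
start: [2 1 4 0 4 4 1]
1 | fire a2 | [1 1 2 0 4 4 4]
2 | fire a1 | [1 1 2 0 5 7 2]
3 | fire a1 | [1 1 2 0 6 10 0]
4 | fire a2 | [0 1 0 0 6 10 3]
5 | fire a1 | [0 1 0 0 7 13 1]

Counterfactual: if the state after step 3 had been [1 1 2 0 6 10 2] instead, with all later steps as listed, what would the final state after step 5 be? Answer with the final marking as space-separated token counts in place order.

state after step 3 := [1 1 2 0 6 10 2]
4 | fire a2 | [0 1 0 0 6 10 5]
5 | fire a1 | [0 1 0 0 7 13 3]

0 1 0 0 7 13 3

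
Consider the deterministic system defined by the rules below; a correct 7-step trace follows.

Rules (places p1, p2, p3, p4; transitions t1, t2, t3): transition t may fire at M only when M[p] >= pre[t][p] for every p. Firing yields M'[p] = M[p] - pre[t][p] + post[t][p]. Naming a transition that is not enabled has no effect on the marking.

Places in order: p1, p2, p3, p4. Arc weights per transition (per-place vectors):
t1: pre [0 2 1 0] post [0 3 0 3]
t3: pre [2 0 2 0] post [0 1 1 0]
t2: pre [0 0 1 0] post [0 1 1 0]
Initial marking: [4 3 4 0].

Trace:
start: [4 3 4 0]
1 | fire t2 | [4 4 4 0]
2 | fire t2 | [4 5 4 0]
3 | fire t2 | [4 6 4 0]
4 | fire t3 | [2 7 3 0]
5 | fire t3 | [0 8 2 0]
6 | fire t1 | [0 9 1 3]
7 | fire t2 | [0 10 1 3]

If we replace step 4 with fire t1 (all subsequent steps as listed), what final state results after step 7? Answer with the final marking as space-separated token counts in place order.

2 10 1 6

(re-executing from step 4 with the substitution; state before step 4: [4 6 4 0])
4 | fire t1 | [4 7 3 3]
5 | fire t3 | [2 8 2 3]
6 | fire t1 | [2 9 1 6]
7 | fire t2 | [2 10 1 6]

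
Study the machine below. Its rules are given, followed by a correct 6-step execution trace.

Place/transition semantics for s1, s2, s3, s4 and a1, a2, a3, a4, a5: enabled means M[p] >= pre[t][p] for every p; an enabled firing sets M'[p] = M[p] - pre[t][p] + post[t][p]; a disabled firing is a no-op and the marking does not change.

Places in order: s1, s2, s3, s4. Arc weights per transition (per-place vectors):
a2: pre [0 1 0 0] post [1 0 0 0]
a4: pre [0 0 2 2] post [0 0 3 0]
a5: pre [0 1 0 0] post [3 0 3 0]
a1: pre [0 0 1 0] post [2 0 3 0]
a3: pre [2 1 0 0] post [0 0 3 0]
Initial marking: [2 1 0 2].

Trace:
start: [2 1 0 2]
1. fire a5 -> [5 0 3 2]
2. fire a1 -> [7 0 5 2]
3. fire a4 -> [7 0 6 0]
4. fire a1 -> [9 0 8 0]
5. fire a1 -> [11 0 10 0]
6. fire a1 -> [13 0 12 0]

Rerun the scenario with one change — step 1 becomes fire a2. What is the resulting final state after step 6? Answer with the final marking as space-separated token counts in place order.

3 0 0 2

(re-executing from step 1 with the substitution; state before step 1: [2 1 0 2])
1. fire a2 -> [3 0 0 2]
2. fire a1 -> [3 0 0 2]
3. fire a4 -> [3 0 0 2]
4. fire a1 -> [3 0 0 2]
5. fire a1 -> [3 0 0 2]
6. fire a1 -> [3 0 0 2]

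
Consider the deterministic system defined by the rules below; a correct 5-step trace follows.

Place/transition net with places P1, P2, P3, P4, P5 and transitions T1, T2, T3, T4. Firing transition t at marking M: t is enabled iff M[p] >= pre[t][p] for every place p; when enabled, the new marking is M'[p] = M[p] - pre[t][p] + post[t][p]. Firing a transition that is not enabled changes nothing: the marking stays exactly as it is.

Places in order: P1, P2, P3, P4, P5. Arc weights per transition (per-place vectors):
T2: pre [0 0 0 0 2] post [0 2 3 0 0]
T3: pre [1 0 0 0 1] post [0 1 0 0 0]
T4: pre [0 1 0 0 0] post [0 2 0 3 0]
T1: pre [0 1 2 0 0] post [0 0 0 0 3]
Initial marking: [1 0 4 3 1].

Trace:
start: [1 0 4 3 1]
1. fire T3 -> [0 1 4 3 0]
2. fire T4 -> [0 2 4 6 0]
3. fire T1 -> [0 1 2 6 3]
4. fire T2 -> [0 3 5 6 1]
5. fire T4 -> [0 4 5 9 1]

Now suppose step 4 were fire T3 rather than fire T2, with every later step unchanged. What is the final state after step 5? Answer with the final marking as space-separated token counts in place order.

0 2 2 9 3

(re-executing from step 4 with the substitution; state before step 4: [0 1 2 6 3])
4. fire T3 -> [0 1 2 6 3]
5. fire T4 -> [0 2 2 9 3]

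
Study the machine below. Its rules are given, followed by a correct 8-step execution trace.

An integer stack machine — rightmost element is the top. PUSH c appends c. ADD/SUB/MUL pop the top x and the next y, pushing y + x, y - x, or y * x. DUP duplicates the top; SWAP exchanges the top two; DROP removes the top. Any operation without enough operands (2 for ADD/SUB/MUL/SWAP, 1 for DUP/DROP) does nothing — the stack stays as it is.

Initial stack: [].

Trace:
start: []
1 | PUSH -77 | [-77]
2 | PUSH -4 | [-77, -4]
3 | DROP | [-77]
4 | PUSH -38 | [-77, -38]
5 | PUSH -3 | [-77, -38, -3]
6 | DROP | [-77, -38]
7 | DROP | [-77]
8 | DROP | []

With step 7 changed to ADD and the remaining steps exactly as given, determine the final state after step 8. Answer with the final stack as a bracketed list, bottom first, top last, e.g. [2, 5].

(re-executing from step 7 with the substitution; state before step 7: [-77, -38])
7 | ADD | [-115]
8 | DROP | []

[]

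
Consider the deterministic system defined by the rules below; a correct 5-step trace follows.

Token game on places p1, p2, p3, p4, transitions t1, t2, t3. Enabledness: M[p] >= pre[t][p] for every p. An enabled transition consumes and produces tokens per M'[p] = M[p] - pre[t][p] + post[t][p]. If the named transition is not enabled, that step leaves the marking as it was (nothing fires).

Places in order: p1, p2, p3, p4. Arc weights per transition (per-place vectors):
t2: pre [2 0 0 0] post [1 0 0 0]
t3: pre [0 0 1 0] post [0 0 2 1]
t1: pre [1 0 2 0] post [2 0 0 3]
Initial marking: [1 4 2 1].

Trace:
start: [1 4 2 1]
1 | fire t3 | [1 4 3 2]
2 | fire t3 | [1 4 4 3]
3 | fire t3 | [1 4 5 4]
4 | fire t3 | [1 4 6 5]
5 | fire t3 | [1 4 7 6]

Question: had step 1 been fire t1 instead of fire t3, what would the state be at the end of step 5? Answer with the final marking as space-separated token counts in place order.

(re-executing from step 1 with the substitution; state before step 1: [1 4 2 1])
1 | fire t1 | [2 4 0 4]
2 | fire t3 | [2 4 0 4]
3 | fire t3 | [2 4 0 4]
4 | fire t3 | [2 4 0 4]
5 | fire t3 | [2 4 0 4]

2 4 0 4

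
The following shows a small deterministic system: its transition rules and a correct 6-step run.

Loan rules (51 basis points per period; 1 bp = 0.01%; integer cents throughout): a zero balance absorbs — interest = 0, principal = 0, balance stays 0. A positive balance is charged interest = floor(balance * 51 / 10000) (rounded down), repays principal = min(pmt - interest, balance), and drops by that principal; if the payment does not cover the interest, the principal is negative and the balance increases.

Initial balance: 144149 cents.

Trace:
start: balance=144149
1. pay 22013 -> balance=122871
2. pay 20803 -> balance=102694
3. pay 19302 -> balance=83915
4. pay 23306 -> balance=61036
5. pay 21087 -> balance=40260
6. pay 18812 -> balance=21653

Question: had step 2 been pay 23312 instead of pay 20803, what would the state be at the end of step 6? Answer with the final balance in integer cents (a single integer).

(re-executing from step 2 with the substitution; state before step 2: balance=122871)
2. pay 23312 -> balance=100185
3. pay 19302 -> balance=81393
4. pay 23306 -> balance=58502
5. pay 21087 -> balance=37713
6. pay 18812 -> balance=19093

19093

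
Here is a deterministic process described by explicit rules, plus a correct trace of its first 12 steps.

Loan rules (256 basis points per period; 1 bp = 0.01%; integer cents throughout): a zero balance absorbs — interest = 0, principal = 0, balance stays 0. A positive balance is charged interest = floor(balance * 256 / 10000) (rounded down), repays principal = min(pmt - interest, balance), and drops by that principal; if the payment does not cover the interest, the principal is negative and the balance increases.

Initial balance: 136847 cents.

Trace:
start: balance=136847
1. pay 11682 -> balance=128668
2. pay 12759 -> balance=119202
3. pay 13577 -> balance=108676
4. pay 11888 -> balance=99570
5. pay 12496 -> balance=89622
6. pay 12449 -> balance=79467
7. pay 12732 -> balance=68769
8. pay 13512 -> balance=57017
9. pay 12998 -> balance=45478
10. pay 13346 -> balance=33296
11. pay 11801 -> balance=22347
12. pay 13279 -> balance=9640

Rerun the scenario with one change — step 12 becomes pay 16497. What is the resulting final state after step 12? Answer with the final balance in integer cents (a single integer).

6422

(re-executing from step 12 with the substitution; state before step 12: balance=22347)
12. pay 16497 -> balance=6422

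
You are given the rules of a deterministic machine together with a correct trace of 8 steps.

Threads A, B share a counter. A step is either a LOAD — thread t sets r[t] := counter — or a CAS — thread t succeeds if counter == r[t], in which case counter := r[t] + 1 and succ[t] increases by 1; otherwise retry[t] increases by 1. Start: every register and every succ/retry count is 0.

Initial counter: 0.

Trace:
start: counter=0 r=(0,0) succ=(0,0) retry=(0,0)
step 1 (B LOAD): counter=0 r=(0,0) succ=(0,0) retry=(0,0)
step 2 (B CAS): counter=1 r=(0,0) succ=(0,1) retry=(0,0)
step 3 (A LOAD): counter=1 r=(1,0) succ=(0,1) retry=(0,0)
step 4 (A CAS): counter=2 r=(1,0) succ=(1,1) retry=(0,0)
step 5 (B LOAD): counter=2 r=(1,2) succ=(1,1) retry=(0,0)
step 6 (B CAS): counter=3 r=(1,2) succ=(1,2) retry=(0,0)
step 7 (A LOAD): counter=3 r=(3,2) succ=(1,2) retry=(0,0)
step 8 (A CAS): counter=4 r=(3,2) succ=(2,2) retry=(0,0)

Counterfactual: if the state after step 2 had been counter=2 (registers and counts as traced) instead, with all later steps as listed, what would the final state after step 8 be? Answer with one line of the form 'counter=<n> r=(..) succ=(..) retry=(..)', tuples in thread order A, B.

state after step 2 := counter=2 r=(0,0) succ=(0,1) retry=(0,0)
step 3 (A LOAD): counter=2 r=(2,0) succ=(0,1) retry=(0,0)
step 4 (A CAS): counter=3 r=(2,0) succ=(1,1) retry=(0,0)
step 5 (B LOAD): counter=3 r=(2,3) succ=(1,1) retry=(0,0)
step 6 (B CAS): counter=4 r=(2,3) succ=(1,2) retry=(0,0)
step 7 (A LOAD): counter=4 r=(4,3) succ=(1,2) retry=(0,0)
step 8 (A CAS): counter=5 r=(4,3) succ=(2,2) retry=(0,0)

counter=5 r=(4,3) succ=(2,2) retry=(0,0)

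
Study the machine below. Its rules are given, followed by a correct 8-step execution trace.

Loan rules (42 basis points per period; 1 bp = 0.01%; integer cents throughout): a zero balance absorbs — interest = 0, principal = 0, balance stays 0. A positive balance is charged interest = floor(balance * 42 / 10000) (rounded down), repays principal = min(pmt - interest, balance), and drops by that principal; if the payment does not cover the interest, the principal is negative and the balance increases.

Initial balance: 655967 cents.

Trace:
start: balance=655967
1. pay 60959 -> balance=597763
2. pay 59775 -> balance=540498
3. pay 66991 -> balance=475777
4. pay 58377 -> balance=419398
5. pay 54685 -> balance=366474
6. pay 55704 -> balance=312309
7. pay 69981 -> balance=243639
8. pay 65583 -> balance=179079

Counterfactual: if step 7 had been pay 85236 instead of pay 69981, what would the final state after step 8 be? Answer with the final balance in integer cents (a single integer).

(re-executing from step 7 with the substitution; state before step 7: balance=312309)
7. pay 85236 -> balance=228384
8. pay 65583 -> balance=163760

163760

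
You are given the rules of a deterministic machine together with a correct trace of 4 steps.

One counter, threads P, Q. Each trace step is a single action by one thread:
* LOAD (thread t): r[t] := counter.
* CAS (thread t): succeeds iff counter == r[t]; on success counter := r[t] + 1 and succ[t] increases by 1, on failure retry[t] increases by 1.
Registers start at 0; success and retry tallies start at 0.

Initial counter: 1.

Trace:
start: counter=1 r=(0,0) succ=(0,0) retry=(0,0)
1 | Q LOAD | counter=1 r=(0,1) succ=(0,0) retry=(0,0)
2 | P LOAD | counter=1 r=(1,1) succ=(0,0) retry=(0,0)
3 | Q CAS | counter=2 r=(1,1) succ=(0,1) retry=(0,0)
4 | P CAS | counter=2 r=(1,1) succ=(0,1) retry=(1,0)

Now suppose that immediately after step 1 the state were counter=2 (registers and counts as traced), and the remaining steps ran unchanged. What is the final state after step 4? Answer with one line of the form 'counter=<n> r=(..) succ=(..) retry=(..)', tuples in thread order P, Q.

state after step 1 := counter=2 r=(0,1) succ=(0,0) retry=(0,0)
2 | P LOAD | counter=2 r=(2,1) succ=(0,0) retry=(0,0)
3 | Q CAS | counter=2 r=(2,1) succ=(0,0) retry=(0,1)
4 | P CAS | counter=3 r=(2,1) succ=(1,0) retry=(0,1)

counter=3 r=(2,1) succ=(1,0) retry=(0,1)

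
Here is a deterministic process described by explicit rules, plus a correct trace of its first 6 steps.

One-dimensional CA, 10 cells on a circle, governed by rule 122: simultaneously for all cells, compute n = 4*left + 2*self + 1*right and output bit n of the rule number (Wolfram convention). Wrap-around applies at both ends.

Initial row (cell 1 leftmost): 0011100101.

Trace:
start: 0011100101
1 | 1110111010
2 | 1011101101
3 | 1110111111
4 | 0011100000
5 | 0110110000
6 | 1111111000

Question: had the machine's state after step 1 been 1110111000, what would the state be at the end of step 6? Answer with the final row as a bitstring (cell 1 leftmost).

1111111000

state after step 1 := 1110111000
2 | 1011101101
3 | 1110111111
4 | 0011100000
5 | 0110110000
6 | 1111111000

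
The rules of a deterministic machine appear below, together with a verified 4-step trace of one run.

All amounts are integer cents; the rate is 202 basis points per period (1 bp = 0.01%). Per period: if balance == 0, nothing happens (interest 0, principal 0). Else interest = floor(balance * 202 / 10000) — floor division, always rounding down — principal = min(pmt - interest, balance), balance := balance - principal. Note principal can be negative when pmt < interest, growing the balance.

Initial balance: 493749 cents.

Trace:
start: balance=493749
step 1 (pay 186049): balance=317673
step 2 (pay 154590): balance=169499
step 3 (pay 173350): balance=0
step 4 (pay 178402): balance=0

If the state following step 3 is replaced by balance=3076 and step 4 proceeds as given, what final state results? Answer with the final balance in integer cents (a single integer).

state after step 3 := balance=3076
step 4 (pay 178402): balance=0

0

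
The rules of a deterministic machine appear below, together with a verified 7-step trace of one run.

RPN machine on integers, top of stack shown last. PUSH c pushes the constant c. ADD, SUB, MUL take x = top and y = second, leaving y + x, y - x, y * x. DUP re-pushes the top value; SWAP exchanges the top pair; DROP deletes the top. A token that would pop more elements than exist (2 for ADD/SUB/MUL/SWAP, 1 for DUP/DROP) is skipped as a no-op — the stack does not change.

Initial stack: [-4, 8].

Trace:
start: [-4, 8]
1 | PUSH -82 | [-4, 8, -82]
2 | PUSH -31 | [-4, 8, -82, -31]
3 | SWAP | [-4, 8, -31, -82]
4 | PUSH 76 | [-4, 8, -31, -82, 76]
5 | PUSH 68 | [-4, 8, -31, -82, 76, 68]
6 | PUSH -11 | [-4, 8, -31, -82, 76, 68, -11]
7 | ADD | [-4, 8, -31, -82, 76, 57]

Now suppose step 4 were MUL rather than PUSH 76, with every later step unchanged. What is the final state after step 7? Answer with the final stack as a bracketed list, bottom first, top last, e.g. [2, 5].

[-4, 8, 2542, 57]

(re-executing from step 4 with the substitution; state before step 4: [-4, 8, -31, -82])
4 | MUL | [-4, 8, 2542]
5 | PUSH 68 | [-4, 8, 2542, 68]
6 | PUSH -11 | [-4, 8, 2542, 68, -11]
7 | ADD | [-4, 8, 2542, 57]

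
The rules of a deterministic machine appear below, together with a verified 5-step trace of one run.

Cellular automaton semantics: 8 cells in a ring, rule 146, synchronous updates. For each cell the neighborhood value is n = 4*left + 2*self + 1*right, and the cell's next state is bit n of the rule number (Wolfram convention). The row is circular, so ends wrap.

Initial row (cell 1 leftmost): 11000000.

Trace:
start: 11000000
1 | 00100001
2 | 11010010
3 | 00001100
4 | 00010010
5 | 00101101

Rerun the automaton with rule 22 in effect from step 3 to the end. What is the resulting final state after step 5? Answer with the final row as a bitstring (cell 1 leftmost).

11110011

(re-executing steps 3..5 under rule 22; state before step 3: 11010010)
3 | 00011110
4 | 00100001
5 | 11110011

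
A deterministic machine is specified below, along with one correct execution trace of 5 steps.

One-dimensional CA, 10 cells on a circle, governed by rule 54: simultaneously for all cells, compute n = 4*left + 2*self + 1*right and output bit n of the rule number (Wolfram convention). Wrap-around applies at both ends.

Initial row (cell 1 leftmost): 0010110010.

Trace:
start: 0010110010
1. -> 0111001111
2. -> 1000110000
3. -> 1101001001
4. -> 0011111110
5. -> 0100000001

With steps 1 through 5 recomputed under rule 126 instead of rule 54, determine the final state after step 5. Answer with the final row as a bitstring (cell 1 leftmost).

0001101100

(re-executing steps 1..5 under rule 126; state before step 1: 0010110010)
1. -> 0111111111
2. -> 1100000001
3. -> 0110000011
4. -> 1111000111
5. -> 0001101100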